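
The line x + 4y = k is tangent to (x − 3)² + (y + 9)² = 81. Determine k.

The line touches the circle iff its distance from (3, −9) is 9:
|1·3 + 4·(−9) − k| / √17 = 9
|k − (−33)| = 9√17.

k = −33 ± 9√17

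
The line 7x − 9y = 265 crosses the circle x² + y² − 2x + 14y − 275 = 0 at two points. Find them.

(7, −24) and (16, −17)

From the line, y = (−265 + 7x)/9. Substituting:
130x² − 2990x + 14560 = 0  ⟹  x² − 23x + 112 = 0
x = 16 or x = 7, giving (16, −17) and (7, −24).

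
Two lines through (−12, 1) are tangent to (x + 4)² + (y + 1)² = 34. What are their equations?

Let a tangent through (−12, 1) have slope m. Its distance from (−4, −1) must equal √34:
(8m − (−2))² = 34(m² + 1)
15m² + 16m − 15 = 0, so m = 3/5 or m = −5/3.
With m = 3/5: 3x − 5y = −41. With m = −5/3: 5x + 3y = −57.

3x − 5y = −41 and 5x + 3y = −57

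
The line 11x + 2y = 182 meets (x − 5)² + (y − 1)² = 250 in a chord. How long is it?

10√5

Substitute y = (182 − 11x)/2:
125x² − 4000x + 31500 = 0  ⟹  x² − 32x + 252 = 0
x = 18 or x = 14, giving (18, −8) and (14, 14).
Chord length = distance between (18, −8) and (14, 14) = √500 = 10√5.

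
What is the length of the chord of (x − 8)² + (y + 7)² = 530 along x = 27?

Centre (8, −7), r² = 530. Perpendicular distance d from centre to line = |−19| / √1 = 19.
Chord = 2√(r² − d²) = 2·√(169) = 26.

26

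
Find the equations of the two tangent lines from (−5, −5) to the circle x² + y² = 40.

3x + y = −20 and x + 3y = −20

A line y − (−5) = m(x − (−5)) is tangent when its distance from (0, 0) is 2√10:
[m·(5) − (5)]² = 40(m² + 1)
3m² + 10m + 3 = 0, so m = −3 or m = −1/3.
With m = −3: 3x + y = −20. With m = −1/3: x + 3y = −20.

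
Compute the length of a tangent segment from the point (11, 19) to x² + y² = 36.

√446

With centre O = (0, 0), |OP|² = 482 and r² = 36.
By the tangent–radius right angle, tangent length = √(|PO|² − r²) = √446.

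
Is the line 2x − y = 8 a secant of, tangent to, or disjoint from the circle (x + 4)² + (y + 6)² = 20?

tangent

Substituting the line into the circle gives 5x² = 0.
Discriminant = (0)² − 4·5·(0) = 0.
A repeated root: the line is tangent.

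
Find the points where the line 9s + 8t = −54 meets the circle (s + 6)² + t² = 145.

From the line, t = (−54 − 9s)/8. Substituting:
145s² + 1740s − 4060 = 0  ⟹  s² + 12s − 28 = 0
s = 2 or s = −14, giving (2, −9) and (−14, 9).

(−14, 9) and (2, −9)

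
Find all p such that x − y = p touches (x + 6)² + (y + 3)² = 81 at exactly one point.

p = −3 ± 9√2

The line touches the circle iff its distance from (−6, −3) is 9:
|1·(−6) − 1·(−3) − p| / √2 = 9
|p − (−3)| = 9√2.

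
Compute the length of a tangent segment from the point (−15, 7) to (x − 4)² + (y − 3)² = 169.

The centre is (4, 3) and r = 13. The square of the distance from P to the centre is 361 + 16 = 377.
By the tangent–radius right angle, tangent length = √(|PO|² − r²) = √208 = 4√13.

4√13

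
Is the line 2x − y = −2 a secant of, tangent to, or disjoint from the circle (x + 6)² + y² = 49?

secant

d² = (2·(−6) − 1·0 − (−2))²/5 = 20; r² = 49.
Since d² < r², the line cuts the circle twice.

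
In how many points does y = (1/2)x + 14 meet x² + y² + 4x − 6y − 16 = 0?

Substituting the line into the circle gives 5x² + 60x + 384 = 0.
Δ = 3600 − 7680 = −4080.
No real roots: the line does not meet the circle.

0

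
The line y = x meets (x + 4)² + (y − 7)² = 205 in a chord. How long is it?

17√2

The distance from (−4, 7) to the line is 11/√2, and r² = 205.
Half the chord is √(r² − d²) = √(289/2), so the full chord is 17√2.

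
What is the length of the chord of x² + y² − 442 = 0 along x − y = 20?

Express y = x − 20 and substitute into the circle:
2x² − 40x − 42 = 0  ⟹  x² − 20x − 21 = 0
x = 21 or x = −1, giving (21, 1) and (−1, −21).
|(21, 1) − (−1, −21)| = √((22)² + (22)²) = 22√2.

22√2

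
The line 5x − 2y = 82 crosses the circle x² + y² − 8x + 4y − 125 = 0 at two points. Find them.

(12, −11) and (16, −1)

Substitute y = (−82 + 5x)/2:
29x² − 812x + 5568 = 0  ⟹  x² − 28x + 192 = 0
x = 16 or x = 12, giving (16, −1) and (12, −11).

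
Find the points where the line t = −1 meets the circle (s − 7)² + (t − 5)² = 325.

Substitute t = −1:
s² − 14s − 240 = 0
s = 24 or s = −10, giving (24, −1) and (−10, −1).

(−10, −1) and (24, −1)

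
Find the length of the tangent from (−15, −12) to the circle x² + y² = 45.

With centre O = (0, 0), |OP|² = 369 and r² = 45.
Power of the point: PT² = |PO|² − r² = 324, so PT = 18.

18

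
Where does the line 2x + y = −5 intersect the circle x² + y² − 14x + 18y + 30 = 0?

Substitute y = −2x − 5:
5x² − 30x − 35 = 0  ⟹  x² − 6x − 7 = 0
x = 7 or x = −1, giving (7, −19) and (−1, −3).

(−1, −3) and (7, −19)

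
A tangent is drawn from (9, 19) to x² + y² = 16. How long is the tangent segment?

√426

With centre O = (0, 0), |OP|² = 442 and r² = 16.
The tangent meets the radius at right angles, so tangent² = |PO|² − r² = 442 − 16 = 426.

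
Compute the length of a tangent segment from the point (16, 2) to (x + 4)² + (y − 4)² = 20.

Centre (−4, 4), r² = 20. |PO|² = (20)² + (−2)² = 404.
The tangent meets the radius at right angles, so tangent² = |PO|² − r² = 404 − 20 = 384.

8√6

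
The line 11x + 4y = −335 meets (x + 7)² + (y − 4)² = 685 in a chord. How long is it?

Centre (−7, 4), r² = 685. Perpendicular distance d from centre to line = |274| / √137 = 274/√137.
Chord = 2√(r² − d²) = 2·√(137) = 2√137.

2√137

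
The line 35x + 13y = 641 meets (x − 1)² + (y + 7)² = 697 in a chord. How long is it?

From the line, y = (641 − 35x)/13. Substituting:
1394x² − 51578x + 418200 = 0  ⟹  x² − 37x + 300 = 0
x = 25 or x = 12, giving (25, −18) and (12, 17).
Chord length = distance between (25, −18) and (12, 17) = √1394 = √1394.

√1394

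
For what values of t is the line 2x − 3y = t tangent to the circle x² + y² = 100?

t = ±10√13

For a tangent, require d(centre, line) = r = 10.
|2·0 − 3·0 − t| / √13 = 10
|t| = 10√13.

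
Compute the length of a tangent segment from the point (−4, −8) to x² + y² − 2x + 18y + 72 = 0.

With centre O = (1, −9), |OP|² = 26 and r² = 10.
Power of the point: PT² = |PO|² − r² = 16, so PT = 4.

4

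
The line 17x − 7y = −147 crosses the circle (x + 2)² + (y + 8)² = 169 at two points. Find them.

Substitute y = (147 + 17x)/7:
338x² + 7098x + 33124 = 0  ⟹  x² + 21x + 98 = 0
x = −7 or x = −14, giving (−7, 4) and (−14, −13).

(−14, −13) and (−7, 4)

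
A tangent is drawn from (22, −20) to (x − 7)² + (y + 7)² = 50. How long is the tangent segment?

Centre (7, −7), r² = 50. |PO|² = (15)² + (−13)² = 394.
By the tangent–radius right angle, tangent length = √(|PO|² − r²) = √344 = 2√86.

2√86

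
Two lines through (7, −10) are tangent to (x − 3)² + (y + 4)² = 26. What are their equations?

5x − y = 45 and x + 5y = −43

A line y − (−10) = m(x − (7)) is tangent when its distance from (3, −4) is √26:
[m·(−4) − (6)]² = 26(m² + 1)
5m² − 24m − 5 = 0, so m = 5 or m = −1/5.
Through (7, −10) these give 5x − y = 45 and x + 5y = −43.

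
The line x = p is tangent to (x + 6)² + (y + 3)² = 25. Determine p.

For a tangent, require d(centre, line) = r = 5.
|1·(−6) + 0·(−3) − p| / √1 = 5
|p − (−6)| = 5, so p = −1 or p = −11.

p = −11 or p = −1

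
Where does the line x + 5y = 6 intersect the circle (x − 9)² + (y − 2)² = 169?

Express y = (6 − x)/5 and substitute into the circle:
26x² − 442x − 2184 = 0  ⟹  x² − 17x − 84 = 0
x = 21 or x = −4, giving (21, −3) and (−4, 2).

(−4, 2) and (21, −3)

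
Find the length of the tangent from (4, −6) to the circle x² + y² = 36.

4

The centre is (0, 0) and r = 6. The square of the distance from P to the centre is 16 + 36 = 52.
The tangent meets the radius at right angles, so tangent² = |PO|² − r² = 52 − 36 = 16.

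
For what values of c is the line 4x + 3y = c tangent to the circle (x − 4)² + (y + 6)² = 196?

c = −72 or c = 68

The line touches the circle iff its distance from (4, −6) is 14:
|4·4 + 3·(−6) − c| / √25 = 14
|c − (−2)| = 14·5, so c = 68 or c = −72.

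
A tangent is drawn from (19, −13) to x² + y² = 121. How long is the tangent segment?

With centre O = (0, 0), |OP|² = 530 and r² = 121.
Power of the point: PT² = |PO|² − r² = 409, so PT = √409.

√409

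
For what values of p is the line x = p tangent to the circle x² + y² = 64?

Tangency holds when the distance from the centre (0, 0) to the line equals the radius 8:
|1·0 + 0·0 − p| / √1 = 8
|p| = 8, so p = 8 or p = −8.

p = −8 or p = 8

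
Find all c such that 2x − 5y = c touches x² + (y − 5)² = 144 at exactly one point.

Tangency holds when the distance from the centre (0, 5) to the line equals the radius 12:
|2·0 − 5·5 − c| / √29 = 12
|c − (−25)| = 12√29.

c = −25 ± 12√29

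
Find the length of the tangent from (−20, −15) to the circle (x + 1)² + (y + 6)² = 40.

√402

Centre (−1, −6), r² = 40. |PO|² = (−19)² + (−9)² = 442.
By the tangent–radius right angle, tangent length = √(|PO|² − r²) = √402.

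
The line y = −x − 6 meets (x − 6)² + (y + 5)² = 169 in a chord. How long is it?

17√2

Centre (6, −5), r² = 169. Perpendicular distance d from centre to line = |7| / √2 = 7/√2.
Half the chord is √(r² − d²) = √(289/2), so the full chord is 17√2.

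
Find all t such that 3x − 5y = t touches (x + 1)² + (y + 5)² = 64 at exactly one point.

Tangency holds when the distance from the centre (−1, −5) to the line equals the radius 8:
|3·(−1) − 5·(−5) − t| / √34 = 8
|t − (22)| = 8√34.

t = 22 ± 8√34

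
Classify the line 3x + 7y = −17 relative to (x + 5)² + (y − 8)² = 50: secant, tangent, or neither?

Substituting the line into the circle gives 58x² + 928x + 4104 = 0.
Discriminant = (928)² − 4·58·(4104) = −90944 < 0.
No real roots: the line does not meet the circle.

neither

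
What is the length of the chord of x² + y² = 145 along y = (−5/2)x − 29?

2√29

Substitute y = (−58 − 5x)/2:
29x² + 580x + 2784 = 0  ⟹  x² + 20x + 96 = 0
x = −8 or x = −12, giving (−8, −9) and (−12, 1).
|(−8, −9) − (−12, 1)| = √((4)² + (−10)²) = 2√29.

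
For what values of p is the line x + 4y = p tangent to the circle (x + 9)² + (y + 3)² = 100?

Tangency holds when the distance from the centre (−9, −3) to the line equals the radius 10:
|1·(−9) + 4·(−3) − p| / √17 = 10
|p − (−21)| = 10√17.

p = −21 ± 10√17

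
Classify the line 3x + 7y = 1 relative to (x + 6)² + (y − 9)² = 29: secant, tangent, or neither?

neither

d² = (3·(−6) + 7·9 − (1))²/58 = 968/29; r² = 29.
Since d² > r², the line lies outside the circle.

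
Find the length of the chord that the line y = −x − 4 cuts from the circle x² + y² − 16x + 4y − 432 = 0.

30√2

The distance from (8, −2) to the line is 10/√2, and r² = 500.
Half the chord is √(r² − d²) = √(450), so the full chord is 30√2.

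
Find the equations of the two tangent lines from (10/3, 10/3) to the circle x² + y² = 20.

Write the tangent as mx − y + (10/3 − m·(10/3)) = 0 and set its distance from the centre to 2√5:
[m·(−10/3) − (−10/3)]² = 20(m² + 1)
2m² + 5m + 2 = 0, so m = −1/2 or m = −2.
Through (10/3, 10/3) these give x + 2y = 10 and 2x + y = 10.

x + 2y = 10 and 2x + y = 10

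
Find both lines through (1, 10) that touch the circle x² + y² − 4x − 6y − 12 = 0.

4x − 3y = −26 and 3x + 4y = 43

Write the tangent as mx − y + (10 − m·(1)) = 0 and set its distance from the centre to 5:
[m·(1) − (−7)]² = 25(m² + 1)
12m² − 7m − 12 = 0, so m = 4/3 or m = −3/4.
Through (1, 10) these give 4x − 3y = −26 and 3x + 4y = 43.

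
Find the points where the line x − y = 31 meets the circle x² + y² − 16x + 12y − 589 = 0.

From the line, y = x − 31. Substituting:
2x² − 66x = 0  ⟹  x² − 33x = 0
x = 33 or x = 0, giving (33, 2) and (0, −31).

(0, −31) and (33, 2)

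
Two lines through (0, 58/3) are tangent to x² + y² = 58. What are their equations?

7x − 3y = −58 and 7x + 3y = 58

A line y − (58/3) = m(x − (0)) is tangent when its distance from (0, 0) is √58:
(0m − (−58/3))² = 58(m² + 1)
9m² − 49 = 0, so m = 7/3 or m = −7/3.
Through (0, 58/3) these give 7x − 3y = −58 and 7x + 3y = 58.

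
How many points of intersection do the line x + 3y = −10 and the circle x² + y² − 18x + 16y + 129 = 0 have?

d² = (1·9 + 3·(−8) − (−10))²/10 = 5/2; r² = 16.
Since d² < r², the line cuts the circle twice.

2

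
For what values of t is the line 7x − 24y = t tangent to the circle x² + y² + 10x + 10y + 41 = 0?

The line touches the circle iff its distance from (−5, −5) is 3:
|7·(−5) − 24·(−5) − t| / √625 = 3
|t − (85)| = 3·25, so t = 160 or t = 10.

t = 10 or t = 160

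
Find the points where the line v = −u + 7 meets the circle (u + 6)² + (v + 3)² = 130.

(1, 6) and (3, 4)

Substitute v = −u + 7:
2u² − 8u + 6 = 0  ⟹  u² − 4u + 3 = 0
u = 3 or u = 1, giving (3, 4) and (1, 6).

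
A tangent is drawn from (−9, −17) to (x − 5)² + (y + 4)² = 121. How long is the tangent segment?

2√61

Centre (5, −4), r² = 121. |PO|² = (−14)² + (−13)² = 365.
The tangent meets the radius at right angles, so tangent² = |PO|² − r² = 365 − 121 = 244.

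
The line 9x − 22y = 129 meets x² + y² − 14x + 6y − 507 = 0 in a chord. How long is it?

2√565

The distance from (7, −3) to the line is 0/√565, and r² = 565.
Half the chord is √(r² − d²) = √(565), so the full chord is 2√565.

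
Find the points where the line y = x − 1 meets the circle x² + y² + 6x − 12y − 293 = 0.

(−10, −11) and (14, 13)

Express y = x − 1 and substitute into the circle:
2x² − 8x − 280 = 0  ⟹  x² − 4x − 140 = 0
x = 14 or x = −10, giving (14, 13) and (−10, −11).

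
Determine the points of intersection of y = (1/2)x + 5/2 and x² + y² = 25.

(−5, 0) and (3, 4)

From the line, y = (5 + x)/2. Substituting:
5x² + 10x − 75 = 0  ⟹  x² + 2x − 15 = 0
x = 3 or x = −5, giving (3, 4) and (−5, 0).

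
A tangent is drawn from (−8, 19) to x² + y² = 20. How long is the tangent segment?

With centre O = (0, 0), |OP|² = 425 and r² = 20.
The tangent meets the radius at right angles, so tangent² = |PO|² − r² = 425 − 20 = 405.

9√5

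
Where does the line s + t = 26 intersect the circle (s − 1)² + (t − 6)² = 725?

Substitute t = −s + 26:
2s² − 42s − 324 = 0  ⟹  s² − 21s − 162 = 0
s = 27 or s = −6, giving (27, −1) and (−6, 32).

(−6, 32) and (27, −1)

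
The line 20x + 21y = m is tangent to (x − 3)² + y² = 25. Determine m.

The line touches the circle iff its distance from (3, 0) is 5:
|20·3 + 21·0 − m| / √841 = 5
|m − (60)| = 5·29, so m = 205 or m = −85.

m = −85 or m = 205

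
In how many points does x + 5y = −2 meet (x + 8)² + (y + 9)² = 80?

0

Substituting the line into the circle gives 26x² + 314x + 1449 = 0.
Discriminant = (314)² − 4·26·(1449) = −52100 < 0.
No real roots: the line does not meet the circle.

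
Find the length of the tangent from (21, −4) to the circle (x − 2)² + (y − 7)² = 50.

12√3

The centre is (2, 7) and r = 5√2. The square of the distance from P to the centre is 361 + 121 = 482.
By the tangent–radius right angle, tangent length = √(|PO|² − r²) = √432 = 12√3.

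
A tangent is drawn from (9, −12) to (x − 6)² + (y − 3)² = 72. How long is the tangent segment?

9√2

The centre is (6, 3) and r = 6√2. The square of the distance from P to the centre is 9 + 225 = 234.
The tangent meets the radius at right angles, so tangent² = |PO|² − r² = 234 − 72 = 162.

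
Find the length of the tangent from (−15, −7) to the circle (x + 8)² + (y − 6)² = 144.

√74

Centre (−8, 6), r² = 144. |PO|² = (−7)² + (−13)² = 218.
Power of the point: PT² = |PO|² − r² = 74, so PT = √74.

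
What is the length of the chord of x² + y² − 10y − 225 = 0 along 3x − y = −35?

8√10

The distance from (0, 5) to the line is 30/√10, and r² = 250.
Half the chord is √(r² − d²) = √(160), so the full chord is 8√10.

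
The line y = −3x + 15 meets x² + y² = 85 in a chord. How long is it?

5√10

Express y = −3x + 15 and substitute into the circle:
10x² − 90x + 140 = 0  ⟹  x² − 9x + 14 = 0
x = 7 or x = 2, giving (7, −6) and (2, 9).
|(7, −6) − (2, 9)| = √((5)² + (−15)²) = 5√10.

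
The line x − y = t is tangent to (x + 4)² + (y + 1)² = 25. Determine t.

Tangency holds when the distance from the centre (−4, −1) to the line equals the radius 5:
|1·(−4) − 1·(−1) − t| / √2 = 5
|t − (−3)| = 5√2.

t = −3 ± 5√2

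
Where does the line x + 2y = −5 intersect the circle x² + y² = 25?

(−5, 0) and (3, −4)

From the line, y = (−5 − x)/2. Substituting:
5x² + 10x − 75 = 0  ⟹  x² + 2x − 15 = 0
x = 3 or x = −5, giving (3, −4) and (−5, 0).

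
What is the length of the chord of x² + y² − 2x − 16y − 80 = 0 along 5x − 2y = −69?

2√29

The distance from (1, 8) to the line is 58/√29, and r² = 145.
Half the chord is √(r² − d²) = √(29), so the full chord is 2√29.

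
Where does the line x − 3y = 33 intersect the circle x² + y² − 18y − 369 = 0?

(−3, −12) and (15, −6)

From the line, y = (−33 + x)/3. Substituting:
10x² − 120x − 450 = 0  ⟹  x² − 12x − 45 = 0
x = 15 or x = −3, giving (15, −6) and (−3, −12).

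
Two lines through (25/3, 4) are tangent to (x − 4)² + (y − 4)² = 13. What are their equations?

3x + 2y = 33 and 3x − 2y = 17

Write the tangent as mx − y + (4 − m·(25/3)) = 0 and set its distance from the centre to √13:
(−13/3m − (0))² = 13(m² + 1)
4m² − 9 = 0, so m = −3/2 or m = 3/2.
With m = −3/2: 3x + 2y = 33. With m = 3/2: 3x − 2y = 17.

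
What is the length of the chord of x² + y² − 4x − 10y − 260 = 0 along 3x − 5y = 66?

Express y = (−66 + 3x)/5 and substitute into the circle:
34x² − 646x + 1156 = 0  ⟹  x² − 19x + 34 = 0
x = 17 or x = 2, giving (17, −3) and (2, −12).
|(17, −3) − (2, −12)| = √((15)² + (9)²) = 3√34.

3√34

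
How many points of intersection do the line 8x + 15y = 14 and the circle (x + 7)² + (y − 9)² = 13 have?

d² = (8·(−7) + 15·9 − (14))²/289 = 4225/289; r² = 13.
Since d² > r², the line lies outside the circle.

0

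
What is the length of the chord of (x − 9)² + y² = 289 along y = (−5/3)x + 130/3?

From the line, y = (130 − 5x)/3. Substituting:
34x² − 1462x + 15028 = 0  ⟹  x² − 43x + 442 = 0
x = 26 or x = 17, giving (26, 0) and (17, 15).
|(26, 0) − (17, 15)| = √((9)² + (−15)²) = 3√34.

3√34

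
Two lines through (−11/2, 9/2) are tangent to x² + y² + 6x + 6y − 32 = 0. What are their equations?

x − y = −10 and x + 7y = 26

Let a tangent through (−11/2, 9/2) have slope m. Its distance from (−3, −3) must equal 5√2:
(5/2m − (−15/2))² = 50(m² + 1)
7m² − 6m − 1 = 0, so m = 1 or m = −1/7.
Through (−11/2, 9/2) these give x − y = −10 and x + 7y = 26.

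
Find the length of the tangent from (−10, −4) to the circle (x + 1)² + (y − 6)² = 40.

√141

With centre O = (−1, 6), |OP|² = 181 and r² = 40.
Power of the point: PT² = |PO|² − r² = 141, so PT = √141.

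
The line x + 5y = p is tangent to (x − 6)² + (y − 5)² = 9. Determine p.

Tangency holds when the distance from the centre (6, 5) to the line equals the radius 3:
|1·6 + 5·5 − p| / √26 = 3
|p − (31)| = 3√26.

p = 31 ± 3√26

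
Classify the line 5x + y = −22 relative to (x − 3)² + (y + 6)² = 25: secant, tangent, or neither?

Substituting the line into the circle gives 26x² + 154x + 240 = 0.
Δ = 23716 − 24960 = −1244.
No real roots: the line does not meet the circle.

neither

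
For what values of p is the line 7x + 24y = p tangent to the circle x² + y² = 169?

Tangency holds when the distance from the centre (0, 0) to the line equals the radius 13:
|7·0 + 24·0 − p| / √625 = 13
|p| = 13·25, so p = 325 or p = −325.

p = −325 or p = 325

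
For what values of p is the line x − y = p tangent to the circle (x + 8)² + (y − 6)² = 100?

p = −14 ± 10√2

For a tangent, require d(centre, line) = r = 10.
|1·(−8) − 1·6 − p| / √2 = 10
|p − (−14)| = 10√2.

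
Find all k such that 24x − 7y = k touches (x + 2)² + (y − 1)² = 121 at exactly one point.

k = −330 or k = 220

Tangency holds when the distance from the centre (−2, 1) to the line equals the radius 11:
|24·(−2) − 7·1 − k| / √625 = 11
|k − (−55)| = 11·25, so k = 220 or k = −330.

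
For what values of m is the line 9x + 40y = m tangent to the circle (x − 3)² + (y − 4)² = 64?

m = −141 or m = 515

For a tangent, require d(centre, line) = r = 8.
|9·3 + 40·4 − m| / √1681 = 8
|m − (187)| = 8·41, so m = 515 or m = −141.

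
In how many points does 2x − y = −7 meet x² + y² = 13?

Substituting the line into the circle gives 5x² + 28x + 36 = 0.
Δ = 784 − 720 = 64.
Two real roots: the line is a secant.

2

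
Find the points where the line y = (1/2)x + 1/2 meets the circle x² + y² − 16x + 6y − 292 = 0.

Substitute y = (1 + x)/2:
5x² − 50x − 1155 = 0  ⟹  x² − 10x − 231 = 0
x = 21 or x = −11, giving (21, 11) and (−11, −5).

(−11, −5) and (21, 11)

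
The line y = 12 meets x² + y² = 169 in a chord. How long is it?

10

The distance from (0, 0) to the line is 12, and r² = 169.
Chord = 2√(r² − d²) = 2·√(25) = 10.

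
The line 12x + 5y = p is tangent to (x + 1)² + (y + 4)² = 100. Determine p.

p = −162 or p = 98

For a tangent, require d(centre, line) = r = 10.
|12·(−1) + 5·(−4) − p| / √169 = 10
|p − (−32)| = 10·13, so p = 98 or p = −162.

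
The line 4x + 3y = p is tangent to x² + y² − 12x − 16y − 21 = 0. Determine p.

The line touches the circle iff its distance from (6, 8) is 11:
|4·6 + 3·8 − p| / √25 = 11
|p − (48)| = 11·5, so p = 103 or p = −7.

p = −7 or p = 103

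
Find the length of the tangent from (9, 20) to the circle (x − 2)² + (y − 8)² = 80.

√113

The centre is (2, 8) and r = 4√5. The square of the distance from P to the centre is 49 + 144 = 193.
By the tangent–radius right angle, tangent length = √(|PO|² − r²) = √113.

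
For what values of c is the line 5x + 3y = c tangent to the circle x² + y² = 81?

The line touches the circle iff its distance from (0, 0) is 9:
|5·0 + 3·0 − c| / √34 = 9
|c| = 9√34.

c = ±9√34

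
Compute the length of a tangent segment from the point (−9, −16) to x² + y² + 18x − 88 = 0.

√87

The centre is (−9, 0) and r = 13. The square of the distance from P to the centre is 0 + 256 = 256.
By the tangent–radius right angle, tangent length = √(|PO|² − r²) = √87.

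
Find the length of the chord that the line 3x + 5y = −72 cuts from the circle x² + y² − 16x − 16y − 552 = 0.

4√34

Centre (8, 8), r² = 680. Perpendicular distance d from centre to line = |136| / √34 = 136/√34.
Chord = 2√(r² − d²) = 2·√(136) = 4√34.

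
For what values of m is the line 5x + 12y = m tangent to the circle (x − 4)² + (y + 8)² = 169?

m = −245 or m = 93

Tangency holds when the distance from the centre (4, −8) to the line equals the radius 13:
|5·4 + 12·(−8) − m| / √169 = 13
|m − (−76)| = 13·13, so m = 93 or m = −245.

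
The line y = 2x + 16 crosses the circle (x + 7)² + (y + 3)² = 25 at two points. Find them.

From the line, y = 2x + 16. Substituting:
5x² + 90x + 385 = 0  ⟹  x² + 18x + 77 = 0
x = −7 or x = −11, giving (−7, 2) and (−11, −6).

(−11, −6) and (−7, 2)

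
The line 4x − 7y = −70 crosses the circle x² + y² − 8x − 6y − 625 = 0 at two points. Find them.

Express y = (70 + 4x)/7 and substitute into the circle:
65x² − 28665 = 0  ⟹  x² − 441 = 0
x = 21 or x = −21, giving (21, 22) and (−21, −2).

(−21, −2) and (21, 22)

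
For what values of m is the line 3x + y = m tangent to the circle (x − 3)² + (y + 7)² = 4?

m = 2 ± 2√10

Tangency holds when the distance from the centre (3, −7) to the line equals the radius 2:
|3·3 + 1·(−7) − m| / √10 = 2
|m − (2)| = 2√10.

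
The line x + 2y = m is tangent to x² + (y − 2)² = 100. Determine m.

The line touches the circle iff its distance from (0, 2) is 10:
|1·0 + 2·2 − m| / √5 = 10
|m − (4)| = 10√5.

m = 4 ± 10√5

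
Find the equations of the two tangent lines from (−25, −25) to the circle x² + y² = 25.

4x − 3y = −25 and 3x − 4y = 25

Write the tangent as mx − y + (−25 − m·(−25)) = 0 and set its distance from the centre to 5:
[m·(25) − (25)]² = 25(m² + 1)
12m² − 25m + 12 = 0, so m = 4/3 or m = 3/4.
With m = 4/3: 4x − 3y = −25. With m = 3/4: 3x − 4y = 25.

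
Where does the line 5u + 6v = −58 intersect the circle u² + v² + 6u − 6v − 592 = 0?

(−26, 12) and (10, −18)

From the line, v = (−58 − 5u)/6. Substituting:
61u² + 976u − 15860 = 0  ⟹  u² + 16u − 260 = 0
u = 10 or u = −26, giving (10, −18) and (−26, 12).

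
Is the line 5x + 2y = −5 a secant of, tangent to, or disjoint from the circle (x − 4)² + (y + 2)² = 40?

secant

Substituting the line into the circle gives 29x² − 22x − 95 = 0.
Discriminant = (−22)² − 4·29·(−95) = 11504 > 0.
Two real roots: the line is a secant.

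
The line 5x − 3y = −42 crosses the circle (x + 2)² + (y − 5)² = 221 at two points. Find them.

From the line, y = (42 + 5x)/3. Substituting:
34x² + 306x − 1224 = 0  ⟹  x² + 9x − 36 = 0
x = 3 or x = −12, giving (3, 19) and (−12, −6).

(−12, −6) and (3, 19)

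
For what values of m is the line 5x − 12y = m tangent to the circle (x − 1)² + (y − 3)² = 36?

m = −109 or m = 47

Tangency holds when the distance from the centre (1, 3) to the line equals the radius 6:
|5·1 − 12·3 − m| / √169 = 6
|m − (−31)| = 6·13, so m = 47 or m = −109.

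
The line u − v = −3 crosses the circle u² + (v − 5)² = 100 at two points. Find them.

(−6, −3) and (8, 11)

Substitute v = u + 3:
2u² − 4u − 96 = 0  ⟹  u² − 2u − 48 = 0
u = 8 or u = −6, giving (8, 11) and (−6, −3).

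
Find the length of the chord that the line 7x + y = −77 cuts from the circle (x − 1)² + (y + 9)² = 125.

5√2

The distance from (1, −9) to the line is 75/√50, and r² = 125.
Half the chord is √(r² − d²) = √(25/2), so the full chord is 5√2.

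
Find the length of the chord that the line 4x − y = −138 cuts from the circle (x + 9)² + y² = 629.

2√17

Centre (−9, 0), r² = 629. Perpendicular distance d from centre to line = |102| / √17 = 102/√17.
Half the chord is √(r² − d²) = √(17), so the full chord is 2√17.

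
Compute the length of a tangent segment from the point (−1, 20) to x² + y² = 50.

3√39

With centre O = (0, 0), |OP|² = 401 and r² = 50.
Power of the point: PT² = |PO|² − r² = 351, so PT = 3√39.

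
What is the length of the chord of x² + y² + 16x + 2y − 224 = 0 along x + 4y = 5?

8√17

From the line, y = (5 − x)/4. Substituting:
17x² + 238x − 3519 = 0  ⟹  x² + 14x − 207 = 0
x = 9 or x = −23, giving (9, −1) and (−23, 7).
|(9, −1) − (−23, 7)| = √((32)² + (−8)²) = 8√17.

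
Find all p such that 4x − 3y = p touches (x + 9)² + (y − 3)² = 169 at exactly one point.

p = −110 or p = 20

For a tangent, require d(centre, line) = r = 13.
|4·(−9) − 3·3 − p| / √25 = 13
|p − (−45)| = 13·5, so p = 20 or p = −110.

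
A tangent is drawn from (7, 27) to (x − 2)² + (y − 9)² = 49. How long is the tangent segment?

10√3

With centre O = (2, 9), |OP|² = 349 and r² = 49.
By the tangent–radius right angle, tangent length = √(|PO|² − r²) = √300 = 10√3.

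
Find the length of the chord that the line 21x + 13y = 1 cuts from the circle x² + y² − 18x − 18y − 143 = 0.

The distance from (9, 9) to the line is 305/√610, and r² = 305.
Half the chord is √(r² − d²) = √(305/2), so the full chord is √610.

√610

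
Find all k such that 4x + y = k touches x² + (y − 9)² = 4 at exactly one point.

k = 9 ± 2√17

The line touches the circle iff its distance from (0, 9) is 2:
|4·0 + 1·9 − k| / √17 = 2
|k − (9)| = 2√17.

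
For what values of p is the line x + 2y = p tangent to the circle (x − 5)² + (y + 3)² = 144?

Tangency holds when the distance from the centre (5, −3) to the line equals the radius 12:
|1·5 + 2·(−3) − p| / √5 = 12
|p − (−1)| = 12√5.

p = −1 ± 12√5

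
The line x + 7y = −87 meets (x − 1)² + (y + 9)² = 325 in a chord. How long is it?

From the line, y = (−87 − x)/7. Substituting:
50x² − 50x − 15300 = 0  ⟹  x² − x − 306 = 0
x = 18 or x = −17, giving (18, −15) and (−17, −10).
|(18, −15) − (−17, −10)| = √((35)² + (−5)²) = 25√2.

25√2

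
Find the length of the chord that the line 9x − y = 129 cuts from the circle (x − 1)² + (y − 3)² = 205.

Substitute y = 9x − 129:
82x² − 2378x + 17220 = 0  ⟹  x² − 29x + 210 = 0
x = 15 or x = 14, giving (15, 6) and (14, −3).
Chord length = distance between (15, 6) and (14, −3) = √82 = √82.

√82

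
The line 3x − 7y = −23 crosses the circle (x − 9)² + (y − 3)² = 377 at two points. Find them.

(−10, −1) and (25, 14)

Substitute y = (23 + 3x)/7:
58x² − 870x − 14500 = 0  ⟹  x² − 15x − 250 = 0
x = 25 or x = −10, giving (25, 14) and (−10, −1).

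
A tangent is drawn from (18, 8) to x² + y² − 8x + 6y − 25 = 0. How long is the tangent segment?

√267

Centre (4, −3), r² = 50. |PO|² = (14)² + (11)² = 317.
By the tangent–radius right angle, tangent length = √(|PO|² − r²) = √267.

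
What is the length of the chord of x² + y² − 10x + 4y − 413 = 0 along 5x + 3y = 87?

6√34

Express y = (87 − 5x)/3 and substitute into the circle:
34x² − 1020x + 4896 = 0  ⟹  x² − 30x + 144 = 0
x = 24 or x = 6, giving (24, −11) and (6, 19).
Chord length = distance between (24, −11) and (6, 19) = √1224 = 6√34.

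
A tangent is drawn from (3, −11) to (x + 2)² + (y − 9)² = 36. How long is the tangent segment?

√389

With centre O = (−2, 9), |OP|² = 425 and r² = 36.
The tangent meets the radius at right angles, so tangent² = |PO|² − r² = 425 − 36 = 389.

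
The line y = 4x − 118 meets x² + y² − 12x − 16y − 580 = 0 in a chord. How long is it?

Centre (6, 8), r² = 680. Perpendicular distance d from centre to line = |−102| / √17 = 102/√17.
Half the chord is √(r² − d²) = √(68), so the full chord is 4√17.

4√17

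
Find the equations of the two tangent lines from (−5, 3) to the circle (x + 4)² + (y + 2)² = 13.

2x + 3y = −1 and 3x − 2y = −21

A line y − (3) = m(x − (−5)) is tangent when its distance from (−4, −2) is √13:
[m·(1) − (−5)]² = 13(m² + 1)
6m² − 5m − 6 = 0, so m = −2/3 or m = 3/2.
With m = −2/3: 2x + 3y = −1. With m = 3/2: 3x − 2y = −21.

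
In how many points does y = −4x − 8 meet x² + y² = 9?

d² = (4·0 + 1·0 − (−8))²/17 = 64/17; r² = 9.
Since d² < r², the line cuts the circle twice.

2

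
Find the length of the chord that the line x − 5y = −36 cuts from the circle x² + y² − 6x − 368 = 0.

The distance from (3, 0) to the line is 39/√26, and r² = 377.
Half the chord is √(r² − d²) = √(637/2), so the full chord is 7√26.

7√26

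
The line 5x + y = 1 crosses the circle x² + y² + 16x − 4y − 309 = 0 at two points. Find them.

(−4, 21) and (3, −14)

Express y = −5x + 1 and substitute into the circle:
26x² + 26x − 312 = 0  ⟹  x² + x − 12 = 0
x = 3 or x = −4, giving (3, −14) and (−4, 21).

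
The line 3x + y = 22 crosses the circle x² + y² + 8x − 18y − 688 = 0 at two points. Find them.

(−5, 37) and (12, −14)

Express y = −3x + 22 and substitute into the circle:
10x² − 70x − 600 = 0  ⟹  x² − 7x − 60 = 0
x = 12 or x = −5, giving (12, −14) and (−5, 37).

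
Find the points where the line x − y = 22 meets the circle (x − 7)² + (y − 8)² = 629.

(5, −17) and (32, 10)

Substitute y = x − 22:
2x² − 74x + 320 = 0  ⟹  x² − 37x + 160 = 0
x = 32 or x = 5, giving (32, 10) and (5, −17).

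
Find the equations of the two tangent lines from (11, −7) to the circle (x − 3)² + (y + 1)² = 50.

x − 7y = 60 and 7x + y = 70

Write the tangent as mx − y + (−7 − m·(11)) = 0 and set its distance from the centre to 5√2:
[m·(−8) − (6)]² = 50(m² + 1)
7m² + 48m − 7 = 0, so m = 1/7 or m = −7.
Through (11, −7) these give x − 7y = 60 and 7x + y = 70.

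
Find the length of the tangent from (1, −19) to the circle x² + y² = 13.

With centre O = (0, 0), |OP|² = 362 and r² = 13.
By the tangent–radius right angle, tangent length = √(|PO|² − r²) = √349.

√349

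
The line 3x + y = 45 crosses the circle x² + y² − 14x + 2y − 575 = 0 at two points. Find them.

(7, 24) and (22, −21)

Express y = −3x + 45 and substitute into the circle:
10x² − 290x + 1540 = 0  ⟹  x² − 29x + 154 = 0
x = 22 or x = 7, giving (22, −21) and (7, 24).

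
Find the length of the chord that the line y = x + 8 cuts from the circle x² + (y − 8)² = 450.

30√2

From the line, y = x + 8. Substituting:
2x² − 450 = 0  ⟹  x² − 225 = 0
x = 15 or x = −15, giving (15, 23) and (−15, −7).
Chord length = distance between (15, 23) and (−15, −7) = √1800 = 30√2.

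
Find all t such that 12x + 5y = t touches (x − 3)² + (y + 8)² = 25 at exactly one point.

t = −69 or t = 61

Tangency holds when the distance from the centre (3, −8) to the line equals the radius 5:
|12·3 + 5·(−8) − t| / √169 = 5
|t − (−4)| = 5·13, so t = 61 or t = −69.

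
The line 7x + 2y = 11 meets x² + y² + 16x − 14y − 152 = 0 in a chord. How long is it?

4√53

Substitute y = (11 − 7x)/2:
53x² + 106x − 795 = 0  ⟹  x² + 2x − 15 = 0
x = 3 or x = −5, giving (3, −5) and (−5, 23).
|(3, −5) − (−5, 23)| = √((8)² + (−28)²) = 4√53.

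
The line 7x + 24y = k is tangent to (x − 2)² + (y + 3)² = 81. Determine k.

k = −283 or k = 167

The line touches the circle iff its distance from (2, −3) is 9:
|7·2 + 24·(−3) − k| / √625 = 9
|k − (−58)| = 9·25, so k = 167 or k = −283.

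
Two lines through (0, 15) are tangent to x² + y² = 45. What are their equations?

2x − y = −15 and 2x + y = 15

Let a tangent through (0, 15) have slope m. Its distance from (0, 0) must equal 3√5:
(0m − (−15))² = 45(m² + 1)
m² − 4 = 0, so m = 2 or m = −2.
With m = 2: 2x − y = −15. With m = −2: 2x + y = 15.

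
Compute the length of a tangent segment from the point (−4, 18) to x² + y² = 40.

10√3

With centre O = (0, 0), |OP|² = 340 and r² = 40.
Power of the point: PT² = |PO|² − r² = 300, so PT = 10√3.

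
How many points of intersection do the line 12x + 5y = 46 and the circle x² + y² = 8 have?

0

Centre (0, 0), r² = 8. Distance² from centre to line = (−46)²/169 = 2116/169.
Since d² > r², the line lies outside the circle.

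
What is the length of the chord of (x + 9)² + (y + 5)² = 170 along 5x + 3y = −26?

4√34

Express y = (−26 − 5x)/3 and substitute into the circle:
34x² + 272x − 680 = 0  ⟹  x² + 8x − 20 = 0
x = 2 or x = −10, giving (2, −12) and (−10, 8).
|(2, −12) − (−10, 8)| = √((12)² + (−20)²) = 4√34.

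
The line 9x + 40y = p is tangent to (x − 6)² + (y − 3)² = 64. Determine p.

Tangency holds when the distance from the centre (6, 3) to the line equals the radius 8:
|9·6 + 40·3 − p| / √1681 = 8
|p − (174)| = 8·41, so p = 502 or p = −154.

p = −154 or p = 502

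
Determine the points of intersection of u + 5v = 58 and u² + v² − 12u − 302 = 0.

(−7, 13) and (23, 7)

From the line, v = (58 − u)/5. Substituting:
26u² − 416u − 4186 = 0  ⟹  u² − 16u − 161 = 0
u = 23 or u = −7, giving (23, 7) and (−7, 13).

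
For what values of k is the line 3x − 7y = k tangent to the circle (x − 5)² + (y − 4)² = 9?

For a tangent, require d(centre, line) = r = 3.
|3·5 − 7·4 − k| / √58 = 3
|k − (−13)| = 3√58.

k = −13 ± 3√58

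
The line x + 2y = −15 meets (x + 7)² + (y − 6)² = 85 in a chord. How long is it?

Express y = (−15 − x)/2 and substitute into the circle:
5x² + 110x + 585 = 0  ⟹  x² + 22x + 117 = 0
x = −9 or x = −13, giving (−9, −3) and (−13, −1).
Chord length = distance between (−9, −3) and (−13, −1) = √20 = 2√5.

2√5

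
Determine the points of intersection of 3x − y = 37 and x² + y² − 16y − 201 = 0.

Express y = 3x − 37 and substitute into the circle:
10x² − 270x + 1760 = 0  ⟹  x² − 27x + 176 = 0
x = 16 or x = 11, giving (16, 11) and (11, −4).

(11, −4) and (16, 11)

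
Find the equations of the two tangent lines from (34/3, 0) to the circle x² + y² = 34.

Write the tangent as mx − y + (0 − m·(34/3)) = 0 and set its distance from the centre to √34:
(−34/3m − (0))² = 34(m² + 1)
25m² − 9 = 0, so m = −3/5 or m = 3/5.
With m = −3/5: 3x + 5y = 34. With m = 3/5: 3x − 5y = 34.

3x + 5y = 34 and 3x − 5y = 34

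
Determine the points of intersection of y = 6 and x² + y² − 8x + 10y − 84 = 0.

(2, 6) and (6, 6)

Substitute y = 6:
x² − 8x + 12 = 0
x = 6 or x = 2, giving (6, 6) and (2, 6).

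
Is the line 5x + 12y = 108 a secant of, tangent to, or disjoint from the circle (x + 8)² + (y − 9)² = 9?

d² = (5·(−8) + 12·9 − (108))²/169 = 1600/169; r² = 9.
Since d² > r², the line lies outside the circle.

disjoint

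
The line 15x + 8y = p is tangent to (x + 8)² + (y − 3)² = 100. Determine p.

p = −266 or p = 74

For a tangent, require d(centre, line) = r = 10.
|15·(−8) + 8·3 − p| / √289 = 10
|p − (−96)| = 10·17, so p = 74 or p = −266.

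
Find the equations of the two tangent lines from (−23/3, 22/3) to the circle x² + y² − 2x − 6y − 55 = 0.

4x − 7y = −82 and 8x + y = −54

Let a tangent through (−23/3, 22/3) have slope m. Its distance from (1, 3) must equal √65:
[m·(26/3) − (−13/3)]² = 65(m² + 1)
7m² + 52m − 32 = 0, so m = 4/7 or m = −8.
Through (−23/3, 22/3) these give 4x − 7y = −82 and 8x + y = −54.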